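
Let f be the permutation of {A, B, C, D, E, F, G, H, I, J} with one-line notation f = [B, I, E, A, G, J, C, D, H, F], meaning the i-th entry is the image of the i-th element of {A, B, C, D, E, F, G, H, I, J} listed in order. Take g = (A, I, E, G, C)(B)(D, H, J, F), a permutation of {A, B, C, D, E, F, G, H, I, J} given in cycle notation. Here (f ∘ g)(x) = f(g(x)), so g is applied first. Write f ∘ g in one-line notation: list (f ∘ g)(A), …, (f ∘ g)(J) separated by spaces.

For each element, apply g then f: A → I → H; B → B → I; C → A → B; D → H → D; E → G → C; F → D → A; G → C → E; H → J → F; I → E → G; J → F → J.
Collecting the images, f ∘ g = [H I B D C A E F G J].

H I B D C A E F G J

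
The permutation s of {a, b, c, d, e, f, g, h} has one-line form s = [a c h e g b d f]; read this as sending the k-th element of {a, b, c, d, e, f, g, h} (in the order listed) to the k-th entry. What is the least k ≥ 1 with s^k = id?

The disjoint-cycle form of s has cycle lengths 4, 3, 1.
The order of s is the least common multiple of its cycle lengths: lcm(4, 3) = 12.

12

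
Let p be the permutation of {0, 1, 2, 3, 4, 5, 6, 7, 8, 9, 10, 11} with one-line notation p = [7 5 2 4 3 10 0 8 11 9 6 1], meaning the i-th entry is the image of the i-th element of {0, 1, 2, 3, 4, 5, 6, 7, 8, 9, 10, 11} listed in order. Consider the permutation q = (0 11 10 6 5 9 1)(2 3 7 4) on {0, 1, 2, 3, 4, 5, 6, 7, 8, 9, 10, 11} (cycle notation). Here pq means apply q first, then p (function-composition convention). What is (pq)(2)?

First apply q: q(2) = 3, then p(3) = 4. Thus (pq)(2) = 4.

4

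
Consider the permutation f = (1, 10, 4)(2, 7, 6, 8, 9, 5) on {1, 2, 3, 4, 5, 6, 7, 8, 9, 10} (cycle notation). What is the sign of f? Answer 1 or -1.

-1

The cycle lengths are 6, 3, 1.
A cycle of length ℓ contributes ℓ−1 transpositions, so f is a product of 5 + 2 = 7 transpositions — odd.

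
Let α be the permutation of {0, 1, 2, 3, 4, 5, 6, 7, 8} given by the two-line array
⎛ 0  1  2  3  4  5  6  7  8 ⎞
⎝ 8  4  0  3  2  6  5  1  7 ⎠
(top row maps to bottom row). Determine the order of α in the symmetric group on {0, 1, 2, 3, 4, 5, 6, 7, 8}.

6

Decomposing into disjoint cycles gives cycle lengths 6, 2, 1.
Since disjoint cycles commute, ord(α) = lcm(6, 2) = 6.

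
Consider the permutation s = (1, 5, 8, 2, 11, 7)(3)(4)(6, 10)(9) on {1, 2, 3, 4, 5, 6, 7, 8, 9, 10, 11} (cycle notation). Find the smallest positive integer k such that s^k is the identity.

The disjoint cycles have lengths 6, 2, 1, 1, 1.
The order is lcm(6, 2) = 6.

6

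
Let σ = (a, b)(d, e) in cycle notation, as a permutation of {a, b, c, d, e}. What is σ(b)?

b appears in (a, b); the next entry (wrapping around) is a.

a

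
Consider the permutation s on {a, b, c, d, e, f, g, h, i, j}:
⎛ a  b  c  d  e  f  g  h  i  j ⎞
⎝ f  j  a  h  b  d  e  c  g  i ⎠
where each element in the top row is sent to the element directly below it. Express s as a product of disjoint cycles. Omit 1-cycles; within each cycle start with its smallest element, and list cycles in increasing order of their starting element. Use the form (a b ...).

(a f d h c)(b j i g e)

Start at a and follow images: a → f → d → h → c → a, giving the cycle (a f d h c).
Continuing from each remaining unvisited element yields (a f d h c)(b j i g e).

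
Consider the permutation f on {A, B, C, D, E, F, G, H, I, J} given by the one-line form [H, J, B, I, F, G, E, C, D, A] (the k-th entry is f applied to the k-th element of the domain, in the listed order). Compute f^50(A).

Tracing A → H → … returns to A after 5 steps, so A lies in a 5-cycle (A, H, C, B, J).
Powers repeat with period 5 on this cycle, and 50 mod 5 = 0, so f^50(A) = f^0(A).
So f^50(A) = A.

A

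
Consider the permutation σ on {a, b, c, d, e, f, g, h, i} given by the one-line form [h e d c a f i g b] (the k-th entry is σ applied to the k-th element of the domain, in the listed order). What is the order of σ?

Decomposing into disjoint cycles gives cycle lengths 6, 2, 1.
The order of σ is the least common multiple of its cycle lengths: lcm(6, 2) = 6.

6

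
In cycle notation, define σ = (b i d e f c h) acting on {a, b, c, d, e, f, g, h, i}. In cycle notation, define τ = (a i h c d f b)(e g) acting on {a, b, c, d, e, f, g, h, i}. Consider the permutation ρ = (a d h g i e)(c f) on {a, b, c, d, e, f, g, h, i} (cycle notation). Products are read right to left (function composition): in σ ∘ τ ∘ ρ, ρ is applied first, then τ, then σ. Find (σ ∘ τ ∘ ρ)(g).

Apply the permutations in order: ρ(g) = i, then τ(i) = h, then σ(h) = b. So (σ ∘ τ ∘ ρ)(g) = b.

b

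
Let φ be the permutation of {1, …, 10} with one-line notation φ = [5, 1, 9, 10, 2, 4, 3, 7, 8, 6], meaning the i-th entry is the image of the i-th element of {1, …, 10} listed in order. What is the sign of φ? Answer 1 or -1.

-1

In disjoint-cycle form the cycle lengths are 4, 3, 3.
A cycle is odd iff its length is even; φ has 1 even-length cycle, so sgn(φ) = (−1)^1 and φ is odd.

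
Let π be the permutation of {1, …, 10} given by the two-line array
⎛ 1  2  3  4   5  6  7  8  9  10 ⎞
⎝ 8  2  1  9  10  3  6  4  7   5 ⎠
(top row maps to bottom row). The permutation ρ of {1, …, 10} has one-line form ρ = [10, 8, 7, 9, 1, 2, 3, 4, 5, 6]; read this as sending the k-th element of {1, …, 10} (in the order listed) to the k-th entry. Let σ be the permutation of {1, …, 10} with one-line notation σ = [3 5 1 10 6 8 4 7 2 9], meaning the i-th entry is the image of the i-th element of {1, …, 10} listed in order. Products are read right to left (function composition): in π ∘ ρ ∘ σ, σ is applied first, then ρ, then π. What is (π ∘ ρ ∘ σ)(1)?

6

(π ∘ ρ ∘ σ)(1) = π(ρ(σ(1))). σ(1) = 3, then ρ(3) = 7, then π(7) = 6, so the result is 6.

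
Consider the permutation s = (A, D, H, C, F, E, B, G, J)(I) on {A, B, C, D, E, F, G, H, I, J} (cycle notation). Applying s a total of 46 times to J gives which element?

J lies in the 9-cycle (A, D, H, C, F, E, B, G, J).
Since the cycle has length 9, s^46 acts on it the same as s^1 (46 mod 9 = 1).
Stepping 1 place around the cycle: J → A.

A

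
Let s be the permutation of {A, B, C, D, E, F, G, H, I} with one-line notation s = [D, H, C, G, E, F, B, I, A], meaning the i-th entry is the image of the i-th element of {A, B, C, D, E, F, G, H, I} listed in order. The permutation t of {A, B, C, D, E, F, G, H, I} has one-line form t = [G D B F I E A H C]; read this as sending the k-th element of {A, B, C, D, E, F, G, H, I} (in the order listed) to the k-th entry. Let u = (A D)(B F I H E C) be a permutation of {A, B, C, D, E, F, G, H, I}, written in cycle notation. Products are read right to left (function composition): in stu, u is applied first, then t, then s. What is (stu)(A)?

Apply the permutations in order: u(A) = D, then t(D) = F, then s(F) = F. So (stu)(A) = F.

F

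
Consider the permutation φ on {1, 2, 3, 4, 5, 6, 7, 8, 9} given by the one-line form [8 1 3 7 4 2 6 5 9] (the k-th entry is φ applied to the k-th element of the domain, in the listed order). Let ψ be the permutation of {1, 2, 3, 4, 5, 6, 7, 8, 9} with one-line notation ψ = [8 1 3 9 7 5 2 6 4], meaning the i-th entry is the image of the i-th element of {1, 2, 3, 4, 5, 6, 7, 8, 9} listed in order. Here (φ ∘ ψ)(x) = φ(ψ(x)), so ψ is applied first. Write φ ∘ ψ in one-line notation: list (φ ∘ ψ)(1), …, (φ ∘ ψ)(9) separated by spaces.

(φ ∘ ψ)(x) = φ(ψ(x)). Computing each image: φ(ψ(1)) = φ(8) = 5, φ(ψ(2)) = φ(1) = 8, φ(ψ(3)) = φ(3) = 3, φ(ψ(4)) = φ(9) = 9, φ(ψ(5)) = φ(7) = 6, φ(ψ(6)) = φ(5) = 4, φ(ψ(7)) = φ(2) = 1, φ(ψ(8)) = φ(6) = 2, φ(ψ(9)) = φ(4) = 7.
Hence φ ∘ ψ = [5 8 3 9 6 4 1 2 7].

5 8 3 9 6 4 1 2 7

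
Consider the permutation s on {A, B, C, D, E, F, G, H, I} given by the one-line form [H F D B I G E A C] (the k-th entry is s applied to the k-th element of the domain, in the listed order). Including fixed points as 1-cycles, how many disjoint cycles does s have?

The cycle decomposition is (A, H)(B, F, G, E, I, C, D), which has 2 cycles (counting 1-cycles).

2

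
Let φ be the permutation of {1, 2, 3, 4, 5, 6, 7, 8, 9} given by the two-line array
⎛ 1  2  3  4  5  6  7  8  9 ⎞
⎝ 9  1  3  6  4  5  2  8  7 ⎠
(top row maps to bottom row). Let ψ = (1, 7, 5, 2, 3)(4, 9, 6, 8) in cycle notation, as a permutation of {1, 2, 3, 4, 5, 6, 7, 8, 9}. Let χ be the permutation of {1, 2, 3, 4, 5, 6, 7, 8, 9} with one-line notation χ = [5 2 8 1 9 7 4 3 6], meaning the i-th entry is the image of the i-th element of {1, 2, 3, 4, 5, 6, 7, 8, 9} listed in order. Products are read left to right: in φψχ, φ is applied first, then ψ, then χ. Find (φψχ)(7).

8

Apply the permutations in order: φ(7) = 2, then ψ(2) = 3, then χ(3) = 8. So (φψχ)(7) = 8.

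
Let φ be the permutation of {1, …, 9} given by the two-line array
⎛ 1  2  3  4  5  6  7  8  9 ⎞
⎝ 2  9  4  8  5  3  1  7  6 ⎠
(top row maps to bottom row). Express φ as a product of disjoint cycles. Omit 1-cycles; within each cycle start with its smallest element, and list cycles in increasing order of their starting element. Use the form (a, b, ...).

Start at 1 and follow images: 1 → 2 → 9 → 6 → 3 → 4 → 8 → 7 → 1, giving the cycle (1, 2, 9, 6, 3, 4, 8, 7).
Repeating from the next unused element and collecting all non-trivial cycles gives (1, 2, 9, 6, 3, 4, 8, 7).

(1, 2, 9, 6, 3, 4, 8, 7)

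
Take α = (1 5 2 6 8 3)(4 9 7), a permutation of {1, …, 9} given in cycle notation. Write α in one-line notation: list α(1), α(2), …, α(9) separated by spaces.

5 6 1 9 2 8 4 3 7

Each element maps to the next entry in its cycle (wrapping to the front): 1↦5, 2↦6, 3↦1, 4↦9, 5↦2, 6↦8, 7↦4, 8↦3, 9↦7.
Listing these in domain order gives 5 6 1 9 2 8 4 3 7.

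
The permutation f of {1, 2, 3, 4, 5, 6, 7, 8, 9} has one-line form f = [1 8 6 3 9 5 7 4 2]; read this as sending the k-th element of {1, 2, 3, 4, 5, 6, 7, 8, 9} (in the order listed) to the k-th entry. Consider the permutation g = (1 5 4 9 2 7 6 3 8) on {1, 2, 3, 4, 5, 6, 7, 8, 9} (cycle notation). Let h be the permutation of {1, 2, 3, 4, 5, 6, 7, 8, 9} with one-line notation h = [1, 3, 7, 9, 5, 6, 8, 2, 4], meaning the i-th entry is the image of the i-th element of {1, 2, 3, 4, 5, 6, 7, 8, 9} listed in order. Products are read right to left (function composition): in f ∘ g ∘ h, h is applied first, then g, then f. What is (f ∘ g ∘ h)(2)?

4

Chase 2: h(2) = 3; g(3) = 8; f(8) = 4. Hence (f ∘ g ∘ h)(2) = 4.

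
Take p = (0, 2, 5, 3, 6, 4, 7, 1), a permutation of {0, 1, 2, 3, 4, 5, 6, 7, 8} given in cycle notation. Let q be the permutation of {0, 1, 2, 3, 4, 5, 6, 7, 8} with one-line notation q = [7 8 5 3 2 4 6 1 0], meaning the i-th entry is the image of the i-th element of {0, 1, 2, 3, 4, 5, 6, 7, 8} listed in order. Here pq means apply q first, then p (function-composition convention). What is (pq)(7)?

(pq)(7) = p(q(7)). q(7) = 1, then p(1) = 0. So (pq)(7) = 0.

0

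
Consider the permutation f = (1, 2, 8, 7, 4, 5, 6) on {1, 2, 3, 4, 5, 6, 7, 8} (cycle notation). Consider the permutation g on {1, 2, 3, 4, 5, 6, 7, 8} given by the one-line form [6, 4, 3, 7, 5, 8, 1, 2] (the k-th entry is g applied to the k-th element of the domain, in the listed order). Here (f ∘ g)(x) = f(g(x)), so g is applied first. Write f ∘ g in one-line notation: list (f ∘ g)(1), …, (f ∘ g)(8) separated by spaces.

Chase each element through g then f: 1 → 6 → 1; 2 → 4 → 5; 3 → 3 → 3; 4 → 7 → 4; 5 → 5 → 6; 6 → 8 → 7; 7 → 1 → 2; 8 → 2 → 8.
Collecting the images, f ∘ g = [1 5 3 4 6 7 2 8].

1 5 3 4 6 7 2 8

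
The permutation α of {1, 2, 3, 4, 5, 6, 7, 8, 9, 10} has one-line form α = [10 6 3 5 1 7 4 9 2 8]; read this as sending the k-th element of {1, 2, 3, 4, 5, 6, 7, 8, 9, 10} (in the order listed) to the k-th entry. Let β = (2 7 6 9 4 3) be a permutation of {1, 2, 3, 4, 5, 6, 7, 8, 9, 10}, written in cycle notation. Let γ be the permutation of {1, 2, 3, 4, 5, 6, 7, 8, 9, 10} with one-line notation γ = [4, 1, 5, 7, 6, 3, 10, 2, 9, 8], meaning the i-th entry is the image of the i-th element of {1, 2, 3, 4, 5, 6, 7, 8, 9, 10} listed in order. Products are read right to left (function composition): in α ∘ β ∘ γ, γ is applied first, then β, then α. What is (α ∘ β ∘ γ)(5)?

2

Apply the permutations in order: γ(5) = 6, then β(6) = 9, then α(9) = 2. So (α ∘ β ∘ γ)(5) = 2.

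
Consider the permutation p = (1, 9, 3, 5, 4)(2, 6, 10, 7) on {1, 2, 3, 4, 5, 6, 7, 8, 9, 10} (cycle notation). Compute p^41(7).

7 lies in the 4-cycle (2, 6, 10, 7).
Powers repeat with period 4 on this cycle, and 41 mod 4 = 1, so p^41(7) = p^1(7).
Stepping 1 place around the cycle: 7 → 2.

2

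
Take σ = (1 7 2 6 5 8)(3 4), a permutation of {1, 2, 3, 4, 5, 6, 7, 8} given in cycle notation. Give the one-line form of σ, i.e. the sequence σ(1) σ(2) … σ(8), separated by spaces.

7 6 4 3 8 5 2 1

Each element maps to the next entry in its cycle (wrapping to the front): 1↦7, 2↦6, 3↦4, 4↦3, 5↦8, 6↦5, 7↦2, 8↦1.
Listing these in domain order gives 7 6 4 3 8 5 2 1.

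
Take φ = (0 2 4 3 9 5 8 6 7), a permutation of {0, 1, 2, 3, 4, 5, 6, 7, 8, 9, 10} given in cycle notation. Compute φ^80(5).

9

5 lies in the 9-cycle (0 2 4 3 9 5 8 6 7).
Since the cycle has length 9, φ^80 acts on it the same as φ^8 (80 mod 9 = 8).
Advancing 8 steps from 5: 5 → 8 → 6 → 7 → 0 → 2 → 4 → 3 → 9.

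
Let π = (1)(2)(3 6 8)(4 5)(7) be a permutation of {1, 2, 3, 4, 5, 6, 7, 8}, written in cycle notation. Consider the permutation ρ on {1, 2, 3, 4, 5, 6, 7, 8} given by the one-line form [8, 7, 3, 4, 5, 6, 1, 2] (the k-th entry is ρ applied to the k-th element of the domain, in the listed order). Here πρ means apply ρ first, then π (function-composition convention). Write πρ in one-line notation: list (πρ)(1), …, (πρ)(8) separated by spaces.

Chase each element through ρ then π: 1 → 8 → 3; 2 → 7 → 7; 3 → 3 → 6; 4 → 4 → 5; 5 → 5 → 4; 6 → 6 → 8; 7 → 1 → 1; 8 → 2 → 2.
So πρ in one-line form is 3 7 6 5 4 8 1 2.

3 7 6 5 4 8 1 2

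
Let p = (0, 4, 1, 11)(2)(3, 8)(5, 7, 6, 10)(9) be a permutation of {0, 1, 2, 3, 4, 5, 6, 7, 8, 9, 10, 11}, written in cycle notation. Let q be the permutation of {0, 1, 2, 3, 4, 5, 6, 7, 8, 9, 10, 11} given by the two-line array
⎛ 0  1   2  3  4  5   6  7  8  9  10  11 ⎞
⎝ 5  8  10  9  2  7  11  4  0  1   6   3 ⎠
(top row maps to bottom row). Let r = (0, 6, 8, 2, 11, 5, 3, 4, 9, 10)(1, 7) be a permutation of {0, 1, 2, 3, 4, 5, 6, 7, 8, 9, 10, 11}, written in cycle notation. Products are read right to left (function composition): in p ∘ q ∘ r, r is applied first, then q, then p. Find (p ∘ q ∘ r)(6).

4

Chase 6: r(6) = 8; q(8) = 0; p(0) = 4. Hence (p ∘ q ∘ r)(6) = 4.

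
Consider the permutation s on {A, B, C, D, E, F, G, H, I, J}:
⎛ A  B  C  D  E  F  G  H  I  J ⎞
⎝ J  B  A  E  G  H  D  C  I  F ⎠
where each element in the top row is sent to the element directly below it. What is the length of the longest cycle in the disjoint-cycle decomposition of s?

5

Decomposing into disjoint cycles gives (A J F H C)(D E G); the longest has length 5.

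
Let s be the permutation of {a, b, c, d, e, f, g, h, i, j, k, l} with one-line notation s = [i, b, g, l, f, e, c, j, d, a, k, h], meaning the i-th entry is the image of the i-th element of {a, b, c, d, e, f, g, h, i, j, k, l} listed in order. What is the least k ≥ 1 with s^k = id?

Writing s as disjoint cycles, the cycle lengths are 6, 2, 2, 1, 1.
Since disjoint cycles commute, ord(s) = lcm(6, 2, 2) = 6.

6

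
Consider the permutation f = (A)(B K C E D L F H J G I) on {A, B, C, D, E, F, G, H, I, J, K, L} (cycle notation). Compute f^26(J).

J lies in the 11-cycle (B K C E D L F H J G I).
On an 11-cycle, f^11 is the identity, so f^26 = f^4 there (26 ≡ 4 mod 11).
Advancing 4 steps from J: J → G → I → B → K.

K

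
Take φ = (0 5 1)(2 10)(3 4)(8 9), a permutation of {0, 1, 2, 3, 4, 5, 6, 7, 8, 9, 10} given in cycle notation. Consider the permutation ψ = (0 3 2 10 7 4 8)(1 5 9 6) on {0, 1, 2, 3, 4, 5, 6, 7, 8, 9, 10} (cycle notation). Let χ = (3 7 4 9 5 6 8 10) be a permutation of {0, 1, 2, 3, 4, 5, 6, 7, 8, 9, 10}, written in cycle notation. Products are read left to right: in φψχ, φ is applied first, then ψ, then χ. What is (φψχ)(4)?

2

Apply the permutations in order: φ(4) = 3, then ψ(3) = 2, then χ(2) = 2. So (φψχ)(4) = 2.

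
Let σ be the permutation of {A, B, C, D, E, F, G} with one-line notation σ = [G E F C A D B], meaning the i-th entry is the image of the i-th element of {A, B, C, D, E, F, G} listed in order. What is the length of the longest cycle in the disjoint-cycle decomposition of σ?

Decomposing into disjoint cycles gives (A, G, B, E)(C, F, D); the longest has length 4.

4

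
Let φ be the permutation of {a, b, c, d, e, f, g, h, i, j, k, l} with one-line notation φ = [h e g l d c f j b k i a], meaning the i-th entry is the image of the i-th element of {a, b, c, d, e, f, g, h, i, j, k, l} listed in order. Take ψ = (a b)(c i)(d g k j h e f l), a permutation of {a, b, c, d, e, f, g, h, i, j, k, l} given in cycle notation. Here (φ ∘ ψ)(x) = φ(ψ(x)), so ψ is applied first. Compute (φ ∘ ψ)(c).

b

ψ(c) = i, then φ(i) = b; composing gives (φ ∘ ψ)(c) = b.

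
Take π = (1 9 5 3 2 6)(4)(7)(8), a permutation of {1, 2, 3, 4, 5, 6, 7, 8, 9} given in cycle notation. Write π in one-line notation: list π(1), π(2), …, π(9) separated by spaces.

Reading each image from the cycles: 1→9, 2→6, 3→2, 4→4, 5→3, 6→1, 7→7, 8→8, 9→5.
Listing these in domain order gives 9 6 2 4 3 1 7 8 5.

9 6 2 4 3 1 7 8 5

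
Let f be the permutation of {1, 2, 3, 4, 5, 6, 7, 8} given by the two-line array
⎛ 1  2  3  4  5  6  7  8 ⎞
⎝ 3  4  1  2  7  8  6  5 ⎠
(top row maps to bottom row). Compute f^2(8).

Tracing 8 → 5 → … returns to 8 after 4 steps, so 8 lies in a 4-cycle (5, 7, 6, 8).
Advancing 2 steps from 8: 8 → 5 → 7.

7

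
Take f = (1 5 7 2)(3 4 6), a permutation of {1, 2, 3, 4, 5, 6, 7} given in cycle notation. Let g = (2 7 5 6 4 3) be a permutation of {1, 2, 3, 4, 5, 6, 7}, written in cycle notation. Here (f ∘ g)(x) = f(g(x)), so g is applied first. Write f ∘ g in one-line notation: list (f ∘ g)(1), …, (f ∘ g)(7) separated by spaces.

5 2 1 4 3 6 7

For each element, apply g then f: 1 → 1 → 5; 2 → 7 → 2; 3 → 2 → 1; 4 → 3 → 4; 5 → 6 → 3; 6 → 4 → 6; 7 → 5 → 7.
Collecting the images, f ∘ g = [5 2 1 4 3 6 7].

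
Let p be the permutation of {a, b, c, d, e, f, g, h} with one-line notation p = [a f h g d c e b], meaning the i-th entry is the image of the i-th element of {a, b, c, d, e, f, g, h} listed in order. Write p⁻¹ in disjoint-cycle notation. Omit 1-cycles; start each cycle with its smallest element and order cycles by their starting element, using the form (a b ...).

The cycle decomposition of p is (b f c h)(d g e).
Reversing each cycle (and rotating so the smallest element leads) gives p⁻¹ = (b h c f)(d e g).

(b h c f)(d e g)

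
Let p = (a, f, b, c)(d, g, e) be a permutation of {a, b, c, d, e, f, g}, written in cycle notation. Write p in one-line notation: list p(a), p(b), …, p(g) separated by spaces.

f c a g d b e

Reading each image from the cycles: a↦f, b↦c, c↦a, d↦g, e↦d, f↦b, g↦e.
So the one-line form is f c a g d b e.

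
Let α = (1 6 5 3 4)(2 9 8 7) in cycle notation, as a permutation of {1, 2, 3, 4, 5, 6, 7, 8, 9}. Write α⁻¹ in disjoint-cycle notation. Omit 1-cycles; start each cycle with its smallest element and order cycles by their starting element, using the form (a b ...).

(1 4 3 5 6)(2 7 8 9)

If α sends a → b within a cycle, α⁻¹ sends b → a; equivalently, reverse each cycle.
After reversing and putting each cycle's least element first, α⁻¹ = (1 4 3 5 6)(2 7 8 9).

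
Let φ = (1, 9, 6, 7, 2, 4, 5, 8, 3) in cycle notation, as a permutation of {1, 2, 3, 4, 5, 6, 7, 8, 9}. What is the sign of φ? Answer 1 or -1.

1

The cycle lengths are 9.
A cycle is odd iff its length is even; φ has 0 even-length cycles, so sgn(φ) = (−1)^0 and φ is even.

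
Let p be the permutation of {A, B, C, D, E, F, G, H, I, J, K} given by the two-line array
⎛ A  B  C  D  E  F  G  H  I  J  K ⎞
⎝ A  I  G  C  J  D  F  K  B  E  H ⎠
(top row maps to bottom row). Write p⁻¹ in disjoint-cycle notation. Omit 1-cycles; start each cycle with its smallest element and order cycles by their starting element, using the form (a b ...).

The cycle decomposition of p is (B I)(C G F D)(E J)(H K).
The inverse reverses every cycle; in canonical form, p⁻¹ = (B I)(C D F G)(E J)(H K).

(B I)(C D F G)(E J)(H K)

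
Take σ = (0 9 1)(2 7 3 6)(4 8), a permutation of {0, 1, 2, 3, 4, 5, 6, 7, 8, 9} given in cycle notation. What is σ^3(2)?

2 lies in the 4-cycle (2 7 3 6).
Advancing 3 steps from 2: 2 → 7 → 3 → 6.

6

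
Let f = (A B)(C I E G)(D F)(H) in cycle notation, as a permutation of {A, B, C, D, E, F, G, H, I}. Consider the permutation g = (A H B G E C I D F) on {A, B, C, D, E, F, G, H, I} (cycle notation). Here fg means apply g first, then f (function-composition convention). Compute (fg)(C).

E

First apply g: g(C) = I, then f(I) = E. Thus (fg)(C) = E.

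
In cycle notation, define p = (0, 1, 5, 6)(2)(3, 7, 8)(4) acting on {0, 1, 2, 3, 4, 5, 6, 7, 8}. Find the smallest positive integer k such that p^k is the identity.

12

The disjoint cycles have lengths 4, 3, 1, 1.
The order is lcm(4, 3) = 12.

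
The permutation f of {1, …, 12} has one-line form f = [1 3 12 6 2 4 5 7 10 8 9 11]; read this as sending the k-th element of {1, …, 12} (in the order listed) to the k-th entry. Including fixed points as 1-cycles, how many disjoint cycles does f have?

The cycle decomposition is (1)(2, 3, 12, 11, 9, 10, 8, 7, 5)(4, 6), which has 3 cycles (counting 1-cycles).

3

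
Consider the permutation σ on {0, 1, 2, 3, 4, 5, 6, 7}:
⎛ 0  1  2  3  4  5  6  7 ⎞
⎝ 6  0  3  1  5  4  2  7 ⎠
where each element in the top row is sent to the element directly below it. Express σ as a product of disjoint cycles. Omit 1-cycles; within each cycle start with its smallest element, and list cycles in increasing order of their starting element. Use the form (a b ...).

From 0: 0 → 6 → 2 → 3 → 1 → 0, closing the cycle (0 6 2 3 1).
Repeating from the next unused element and collecting all non-trivial cycles gives (0 6 2 3 1)(4 5).

(0 6 2 3 1)(4 5)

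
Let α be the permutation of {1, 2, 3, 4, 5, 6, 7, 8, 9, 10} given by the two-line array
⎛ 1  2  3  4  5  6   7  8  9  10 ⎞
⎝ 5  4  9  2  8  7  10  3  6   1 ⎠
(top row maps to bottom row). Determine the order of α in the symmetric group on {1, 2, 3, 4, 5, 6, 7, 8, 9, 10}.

The disjoint-cycle form of α has cycle lengths 8, 2.
The order of α is the least common multiple of its cycle lengths: lcm(8, 2) = 8.

8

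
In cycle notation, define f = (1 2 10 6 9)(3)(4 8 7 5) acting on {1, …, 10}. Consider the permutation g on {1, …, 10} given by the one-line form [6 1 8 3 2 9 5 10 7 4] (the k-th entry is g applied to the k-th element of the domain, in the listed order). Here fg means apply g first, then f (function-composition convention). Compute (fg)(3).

7

First apply g: g(3) = 8, then f(8) = 7. Thus (fg)(3) = 7.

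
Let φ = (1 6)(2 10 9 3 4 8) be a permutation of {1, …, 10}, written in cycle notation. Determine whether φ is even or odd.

even

The cycle lengths are 6, 2, 1, 1.
A cycle of length ℓ contributes ℓ−1 transpositions, so φ is a product of 5 + 1 = 6 transpositions — even.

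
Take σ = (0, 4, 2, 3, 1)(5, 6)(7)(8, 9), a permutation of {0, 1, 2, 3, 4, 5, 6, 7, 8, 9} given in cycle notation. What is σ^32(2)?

1

2 lies in the 5-cycle (0, 4, 2, 3, 1).
On a 5-cycle, σ^5 is the identity, so σ^32 = σ^2 there (32 ≡ 2 mod 5).
Stepping 2 places around the cycle: 2 → 3 → 1.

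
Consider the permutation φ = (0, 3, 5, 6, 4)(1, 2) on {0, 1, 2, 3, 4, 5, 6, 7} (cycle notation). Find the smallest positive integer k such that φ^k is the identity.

The cycle type of φ is (5, 2, 1).
The order is lcm(5, 2) = 10.

10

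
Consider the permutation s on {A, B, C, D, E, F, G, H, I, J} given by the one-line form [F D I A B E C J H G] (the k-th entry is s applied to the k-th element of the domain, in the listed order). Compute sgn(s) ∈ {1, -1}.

In disjoint-cycle form the cycle lengths are 5, 5.
A cycle is odd iff its length is even; s has 0 even-length cycles, so sgn(s) = (−1)^0 and s is even.

1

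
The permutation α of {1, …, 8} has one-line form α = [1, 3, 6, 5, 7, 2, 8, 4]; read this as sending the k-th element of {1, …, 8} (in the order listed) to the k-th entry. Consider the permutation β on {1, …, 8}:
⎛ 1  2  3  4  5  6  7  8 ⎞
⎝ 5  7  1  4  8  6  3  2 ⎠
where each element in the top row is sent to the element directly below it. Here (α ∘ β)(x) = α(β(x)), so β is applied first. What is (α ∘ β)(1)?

7

First apply β: β(1) = 5, then α(5) = 7. Thus (α ∘ β)(1) = 7.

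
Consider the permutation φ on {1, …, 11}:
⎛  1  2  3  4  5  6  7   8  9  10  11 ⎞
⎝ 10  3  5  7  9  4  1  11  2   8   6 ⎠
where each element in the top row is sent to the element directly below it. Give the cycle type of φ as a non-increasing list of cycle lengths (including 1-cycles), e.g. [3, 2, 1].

[7, 4]

The disjoint cycles are (1, 10, 8, 11, 6, 4, 7)(2, 3, 5, 9), with lengths 7, 4 in non-increasing order.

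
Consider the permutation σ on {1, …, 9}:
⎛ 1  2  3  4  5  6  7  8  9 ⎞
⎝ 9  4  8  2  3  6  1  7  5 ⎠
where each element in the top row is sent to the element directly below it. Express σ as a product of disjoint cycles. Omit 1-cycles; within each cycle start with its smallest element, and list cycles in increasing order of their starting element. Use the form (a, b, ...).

(1, 9, 5, 3, 8, 7)(2, 4)

Iterating σ from 1 gives 1 → 9 → 5 → 3 → 8 → 7 → 1; that is the 6-cycle (1, 9, 5, 3, 8, 7).
Repeating from the next unused element and collecting all non-trivial cycles gives (1, 9, 5, 3, 8, 7)(2, 4).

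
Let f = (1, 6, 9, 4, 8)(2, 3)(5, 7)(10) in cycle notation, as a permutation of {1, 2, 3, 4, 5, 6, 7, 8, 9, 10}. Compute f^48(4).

4 lies in the 5-cycle (1, 6, 9, 4, 8).
Powers repeat with period 5 on this cycle, and 48 mod 5 = 3, so f^48(4) = f^3(4).
Advancing 3 steps from 4: 4 → 8 → 1 → 6.

6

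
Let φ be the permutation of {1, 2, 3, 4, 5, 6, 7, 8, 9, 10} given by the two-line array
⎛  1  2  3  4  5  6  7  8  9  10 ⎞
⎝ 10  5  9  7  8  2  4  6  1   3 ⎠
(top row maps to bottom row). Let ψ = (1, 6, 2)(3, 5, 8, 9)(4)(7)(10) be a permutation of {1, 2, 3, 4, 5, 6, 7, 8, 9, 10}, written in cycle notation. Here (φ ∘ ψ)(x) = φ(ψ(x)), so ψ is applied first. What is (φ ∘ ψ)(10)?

(φ ∘ ψ)(10) = φ(ψ(10)). ψ(10) = 10, then φ(10) = 3. So (φ ∘ ψ)(10) = 3.

3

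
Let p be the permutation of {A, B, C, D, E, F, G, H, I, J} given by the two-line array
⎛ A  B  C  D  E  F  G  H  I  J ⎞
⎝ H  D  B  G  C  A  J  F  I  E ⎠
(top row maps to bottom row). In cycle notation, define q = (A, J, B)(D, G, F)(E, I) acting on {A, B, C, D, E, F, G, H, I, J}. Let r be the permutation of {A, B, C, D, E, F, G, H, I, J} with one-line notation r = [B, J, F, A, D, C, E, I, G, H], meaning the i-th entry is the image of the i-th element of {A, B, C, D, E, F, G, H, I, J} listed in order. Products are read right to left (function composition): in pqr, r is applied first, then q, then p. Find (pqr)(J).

Apply the permutations in order: r(J) = H, then q(H) = H, then p(H) = F. So (pqr)(J) = F.

F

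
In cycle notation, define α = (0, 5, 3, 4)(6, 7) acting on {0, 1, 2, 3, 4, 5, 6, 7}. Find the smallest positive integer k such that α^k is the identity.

4

The cycle type of α is (4, 2, 1, 1).
Since disjoint cycles commute, ord(α) = lcm(4, 2) = 4.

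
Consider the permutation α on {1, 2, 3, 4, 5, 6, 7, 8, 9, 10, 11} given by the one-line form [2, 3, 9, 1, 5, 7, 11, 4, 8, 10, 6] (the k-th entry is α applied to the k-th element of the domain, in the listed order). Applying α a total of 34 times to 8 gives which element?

Tracing 8 → 4 → … returns to 8 after 6 steps, so 8 lies in a 6-cycle (1 2 3 9 8 4).
Since the cycle has length 6, α^34 acts on it the same as α^4 (34 mod 6 = 4).
Stepping 4 places around the cycle: 8 → 4 → 1 → 2 → 3.

3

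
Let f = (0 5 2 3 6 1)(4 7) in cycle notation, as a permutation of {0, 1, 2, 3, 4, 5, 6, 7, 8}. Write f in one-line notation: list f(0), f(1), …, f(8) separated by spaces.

Reading each image from the cycles: 0→5, 1→0, 2→3, 3→6, 4→7, 5→2, 6→1, 7→4, 8→8.
So the one-line form is 5 0 3 6 7 2 1 4 8.

5 0 3 6 7 2 1 4 8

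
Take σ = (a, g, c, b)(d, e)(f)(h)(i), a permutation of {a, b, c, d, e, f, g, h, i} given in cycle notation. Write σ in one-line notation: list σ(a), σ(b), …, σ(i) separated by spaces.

g a b e d f c h i

Reading each image from the cycles: a↦g, b↦a, c↦b, d↦e, e↦d, f↦f, g↦c, h↦h, i↦i.
Listing these in domain order gives g a b e d f c h i.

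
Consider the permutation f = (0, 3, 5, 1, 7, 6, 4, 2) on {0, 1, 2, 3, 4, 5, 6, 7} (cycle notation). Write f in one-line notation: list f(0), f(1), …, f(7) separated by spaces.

Each element maps to the next entry in its cycle (wrapping to the front): 0→3, 1→7, 2→0, 3→5, 4→2, 5→1, 6→4, 7→6.
Listing these in domain order gives 3 7 0 5 2 1 4 6.

3 7 0 5 2 1 4 6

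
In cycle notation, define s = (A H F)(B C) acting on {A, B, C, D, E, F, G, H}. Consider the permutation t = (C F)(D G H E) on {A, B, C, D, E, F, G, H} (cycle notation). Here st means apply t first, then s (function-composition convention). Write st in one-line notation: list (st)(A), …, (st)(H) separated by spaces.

(st)(x) = s(t(x)). Computing each image: s(t(A)) = s(A) = H, s(t(B)) = s(B) = C, s(t(C)) = s(F) = A, s(t(D)) = s(G) = G, s(t(E)) = s(D) = D, s(t(F)) = s(C) = B, s(t(G)) = s(H) = F, s(t(H)) = s(E) = E.
Hence st = [H C A G D B F E].

H C A G D B F E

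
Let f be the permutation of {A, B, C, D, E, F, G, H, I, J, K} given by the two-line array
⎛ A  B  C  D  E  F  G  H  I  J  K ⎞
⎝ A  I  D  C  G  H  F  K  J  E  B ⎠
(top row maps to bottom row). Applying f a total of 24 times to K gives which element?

K

Tracing K → B → … returns to K after 8 steps, so K lies in an 8-cycle (B, I, J, E, G, F, H, K).
Since the cycle has length 8, f^24 acts on it the same as f^0 (24 mod 8 = 0).
So f^24(K) = K.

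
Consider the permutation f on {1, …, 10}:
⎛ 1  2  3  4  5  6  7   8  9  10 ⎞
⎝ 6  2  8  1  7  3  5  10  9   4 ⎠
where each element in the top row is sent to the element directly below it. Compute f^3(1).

8

Tracing 1 → 6 → … returns to 1 after 6 steps, so 1 lies in a 6-cycle (1, 6, 3, 8, 10, 4).
Advancing 3 steps from 1: 1 → 6 → 3 → 8.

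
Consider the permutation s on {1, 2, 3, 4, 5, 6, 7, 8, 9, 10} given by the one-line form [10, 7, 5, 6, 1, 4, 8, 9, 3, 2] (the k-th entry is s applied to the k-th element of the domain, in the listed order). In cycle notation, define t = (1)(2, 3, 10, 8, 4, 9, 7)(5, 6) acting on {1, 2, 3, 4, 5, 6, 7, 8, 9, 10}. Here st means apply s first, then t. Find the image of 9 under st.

s(9) = 3, then t(3) = 10; composing gives (st)(9) = 10.

10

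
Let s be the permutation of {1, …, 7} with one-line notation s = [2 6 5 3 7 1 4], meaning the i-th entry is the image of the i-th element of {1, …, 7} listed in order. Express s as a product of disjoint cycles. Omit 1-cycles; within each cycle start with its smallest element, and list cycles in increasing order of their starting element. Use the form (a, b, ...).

(1, 2, 6)(3, 5, 7, 4)

Start at 1 and follow images: 1 → 2 → 6 → 1, giving the cycle (1, 2, 6).
Repeating from the next unused element and collecting all non-trivial cycles gives (1, 2, 6)(3, 5, 7, 4).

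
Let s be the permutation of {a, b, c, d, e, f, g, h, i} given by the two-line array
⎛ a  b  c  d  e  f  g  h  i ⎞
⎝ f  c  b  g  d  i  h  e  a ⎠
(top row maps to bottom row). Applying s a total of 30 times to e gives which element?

g

Tracing e → d → … returns to e after 4 steps, so e lies in a 4-cycle (d g h e).
Since the cycle has length 4, s^30 acts on it the same as s^2 (30 mod 4 = 2).
Advancing 2 steps from e: e → d → g.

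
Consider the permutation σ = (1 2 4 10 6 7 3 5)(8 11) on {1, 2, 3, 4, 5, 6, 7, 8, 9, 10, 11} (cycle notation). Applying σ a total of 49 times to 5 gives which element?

1

5 lies in the 8-cycle (1 2 4 10 6 7 3 5).
Powers repeat with period 8 on this cycle, and 49 mod 8 = 1, so σ^49(5) = σ^1(5).
Stepping 1 place around the cycle: 5 → 1.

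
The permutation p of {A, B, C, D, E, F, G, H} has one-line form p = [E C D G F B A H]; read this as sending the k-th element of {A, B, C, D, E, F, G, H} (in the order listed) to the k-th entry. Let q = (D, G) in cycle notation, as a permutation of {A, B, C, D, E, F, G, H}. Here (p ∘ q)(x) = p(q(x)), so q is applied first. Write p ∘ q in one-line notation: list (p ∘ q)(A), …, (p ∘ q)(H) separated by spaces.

E C D A F B G H

(p ∘ q)(x) = p(q(x)). Computing each image: p(q(A)) = p(A) = E, p(q(B)) = p(B) = C, p(q(C)) = p(C) = D, p(q(D)) = p(G) = A, p(q(E)) = p(E) = F, p(q(F)) = p(F) = B, p(q(G)) = p(D) = G, p(q(H)) = p(H) = H.
Hence p ∘ q = [E C D A F B G H].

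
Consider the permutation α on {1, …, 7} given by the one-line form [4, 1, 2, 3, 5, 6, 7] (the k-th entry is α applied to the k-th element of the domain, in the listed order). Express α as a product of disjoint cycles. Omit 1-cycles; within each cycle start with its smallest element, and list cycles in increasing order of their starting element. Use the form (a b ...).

From 1: 1 → 4 → 3 → 2 → 1, closing the cycle (1 4 3 2).
Repeating from the next unused element and collecting all non-trivial cycles gives (1 4 3 2).

(1 4 3 2)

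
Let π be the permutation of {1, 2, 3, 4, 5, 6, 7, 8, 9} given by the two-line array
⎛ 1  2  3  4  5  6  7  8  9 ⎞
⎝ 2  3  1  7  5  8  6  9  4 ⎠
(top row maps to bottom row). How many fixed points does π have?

The fixed points (elements with π(x) = x) are {5}, so there is 1.

1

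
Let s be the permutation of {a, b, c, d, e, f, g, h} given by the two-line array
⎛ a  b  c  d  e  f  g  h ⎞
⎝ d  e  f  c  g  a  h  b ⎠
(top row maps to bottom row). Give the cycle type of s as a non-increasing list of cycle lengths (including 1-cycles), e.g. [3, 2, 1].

The disjoint cycles are (a, d, c, f)(b, e, g, h), with lengths 4, 4 in non-increasing order.

[4, 4]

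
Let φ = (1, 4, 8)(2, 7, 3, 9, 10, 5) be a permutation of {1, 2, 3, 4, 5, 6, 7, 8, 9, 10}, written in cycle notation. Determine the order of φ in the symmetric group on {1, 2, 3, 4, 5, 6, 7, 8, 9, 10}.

6

The disjoint cycles have lengths 6, 3, 1.
Since disjoint cycles commute, ord(φ) = lcm(6, 3) = 6.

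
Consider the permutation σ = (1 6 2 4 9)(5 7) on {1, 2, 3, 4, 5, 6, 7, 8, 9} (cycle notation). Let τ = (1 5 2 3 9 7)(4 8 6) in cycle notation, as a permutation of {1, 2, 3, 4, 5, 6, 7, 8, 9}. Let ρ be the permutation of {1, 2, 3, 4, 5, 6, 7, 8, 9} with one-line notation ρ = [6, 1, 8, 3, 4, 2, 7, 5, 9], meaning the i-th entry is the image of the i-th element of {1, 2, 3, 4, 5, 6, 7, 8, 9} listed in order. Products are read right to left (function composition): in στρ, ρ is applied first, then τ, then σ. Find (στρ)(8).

4

Apply the permutations in order: ρ(8) = 5, then τ(5) = 2, then σ(2) = 4. So (στρ)(8) = 4.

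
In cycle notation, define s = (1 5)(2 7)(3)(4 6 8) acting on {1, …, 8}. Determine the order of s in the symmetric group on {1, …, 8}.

6

The cycle type of s is (3, 2, 2, 1).
The order of s is the least common multiple of its cycle lengths: lcm(3, 2, 2) = 6.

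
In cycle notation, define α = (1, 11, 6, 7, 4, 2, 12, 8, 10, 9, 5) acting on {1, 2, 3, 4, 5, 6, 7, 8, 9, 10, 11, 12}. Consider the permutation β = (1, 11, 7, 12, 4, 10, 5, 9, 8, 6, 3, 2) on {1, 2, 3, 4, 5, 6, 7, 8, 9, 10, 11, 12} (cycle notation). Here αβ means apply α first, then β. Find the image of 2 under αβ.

4

First apply α: α(2) = 12, then β(12) = 4. Thus (αβ)(2) = 4.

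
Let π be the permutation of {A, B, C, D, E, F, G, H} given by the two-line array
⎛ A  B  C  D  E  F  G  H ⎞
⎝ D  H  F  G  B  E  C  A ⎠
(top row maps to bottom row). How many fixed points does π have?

0

No element satisfies π(x) = x, so there are 0 fixed points.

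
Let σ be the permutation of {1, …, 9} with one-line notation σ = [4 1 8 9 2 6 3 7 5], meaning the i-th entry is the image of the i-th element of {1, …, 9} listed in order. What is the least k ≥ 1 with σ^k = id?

15

The disjoint-cycle form of σ has cycle lengths 5, 3, 1.
Since disjoint cycles commute, ord(σ) = lcm(5, 3) = 15.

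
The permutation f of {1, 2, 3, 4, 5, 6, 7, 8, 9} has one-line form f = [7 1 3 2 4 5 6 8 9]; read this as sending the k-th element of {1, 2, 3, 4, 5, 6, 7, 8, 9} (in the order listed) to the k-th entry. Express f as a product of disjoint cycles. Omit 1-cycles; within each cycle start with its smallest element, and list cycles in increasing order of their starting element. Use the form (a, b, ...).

(1, 7, 6, 5, 4, 2)

Iterating f from 1 gives 1 → 7 → 6 → 5 → 4 → 2 → 1; that is the 6-cycle (1, 7, 6, 5, 4, 2).
Repeating from the next unused element and collecting all non-trivial cycles gives (1, 7, 6, 5, 4, 2).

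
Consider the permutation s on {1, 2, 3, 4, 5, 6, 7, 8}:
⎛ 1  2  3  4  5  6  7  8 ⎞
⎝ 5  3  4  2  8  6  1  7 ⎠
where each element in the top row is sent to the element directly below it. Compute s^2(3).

Tracing 3 → 4 → … returns to 3 after 3 steps, so 3 lies in a 3-cycle (2, 3, 4).
Stepping 2 places around the cycle: 3 → 4 → 2.

2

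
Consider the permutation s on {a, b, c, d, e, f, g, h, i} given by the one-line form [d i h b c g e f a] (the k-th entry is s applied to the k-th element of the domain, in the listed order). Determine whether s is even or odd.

In disjoint-cycle form the cycle lengths are 5, 4.
A cycle is odd iff its length is even; s has 1 even-length cycle, so sgn(s) = (−1)^1 and s is odd.

odd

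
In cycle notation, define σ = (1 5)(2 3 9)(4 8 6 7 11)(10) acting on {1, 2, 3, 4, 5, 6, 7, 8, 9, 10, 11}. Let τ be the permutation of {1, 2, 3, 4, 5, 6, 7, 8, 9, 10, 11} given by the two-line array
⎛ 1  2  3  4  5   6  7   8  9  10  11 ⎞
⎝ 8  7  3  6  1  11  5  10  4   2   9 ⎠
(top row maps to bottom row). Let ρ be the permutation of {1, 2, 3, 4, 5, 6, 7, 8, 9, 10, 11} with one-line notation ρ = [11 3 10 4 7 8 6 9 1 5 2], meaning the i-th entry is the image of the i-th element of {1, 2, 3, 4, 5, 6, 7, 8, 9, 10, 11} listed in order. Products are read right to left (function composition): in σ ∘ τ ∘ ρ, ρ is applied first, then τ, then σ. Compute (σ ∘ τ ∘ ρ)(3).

3

Chase 3: ρ(3) = 10; τ(10) = 2; σ(2) = 3. Hence (σ ∘ τ ∘ ρ)(3) = 3.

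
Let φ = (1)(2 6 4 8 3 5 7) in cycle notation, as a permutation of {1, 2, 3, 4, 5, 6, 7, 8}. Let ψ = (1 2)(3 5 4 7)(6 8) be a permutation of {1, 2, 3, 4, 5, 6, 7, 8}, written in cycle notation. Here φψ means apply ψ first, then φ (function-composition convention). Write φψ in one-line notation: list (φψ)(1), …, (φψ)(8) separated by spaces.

6 1 7 2 8 3 5 4

(φψ)(x) = φ(ψ(x)). Computing each image: φ(ψ(1)) = φ(2) = 6, φ(ψ(2)) = φ(1) = 1, φ(ψ(3)) = φ(5) = 7, φ(ψ(4)) = φ(7) = 2, φ(ψ(5)) = φ(4) = 8, φ(ψ(6)) = φ(8) = 3, φ(ψ(7)) = φ(3) = 5, φ(ψ(8)) = φ(6) = 4.
Hence φψ = [6 1 7 2 8 3 5 4].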